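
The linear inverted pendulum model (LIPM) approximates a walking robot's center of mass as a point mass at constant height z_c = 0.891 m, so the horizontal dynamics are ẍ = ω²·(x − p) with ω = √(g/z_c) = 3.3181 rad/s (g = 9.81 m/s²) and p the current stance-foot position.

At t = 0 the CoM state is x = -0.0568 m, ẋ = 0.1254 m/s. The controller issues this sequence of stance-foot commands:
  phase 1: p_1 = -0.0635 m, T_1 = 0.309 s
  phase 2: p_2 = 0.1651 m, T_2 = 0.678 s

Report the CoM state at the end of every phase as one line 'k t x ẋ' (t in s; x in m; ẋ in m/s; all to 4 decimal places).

1 0.3090 -0.0071 0.2243
2 0.9870 -0.3434 -1.6033

phase 1: p=-0.0635, T=0.309, ωT=1.025293, cosh=1.573302, sinh=1.214610; start (x,ẋ)=(-0.056800, 0.125400) → end (x,ẋ)=(-0.007055, 0.224294)
phase 2: p=0.1651, T=0.678, ωT=2.249672, cosh=4.795028, sinh=4.689594; start (x,ẋ)=(-0.007055, 0.224294) → end (x,ẋ)=(-0.343387, -1.603335)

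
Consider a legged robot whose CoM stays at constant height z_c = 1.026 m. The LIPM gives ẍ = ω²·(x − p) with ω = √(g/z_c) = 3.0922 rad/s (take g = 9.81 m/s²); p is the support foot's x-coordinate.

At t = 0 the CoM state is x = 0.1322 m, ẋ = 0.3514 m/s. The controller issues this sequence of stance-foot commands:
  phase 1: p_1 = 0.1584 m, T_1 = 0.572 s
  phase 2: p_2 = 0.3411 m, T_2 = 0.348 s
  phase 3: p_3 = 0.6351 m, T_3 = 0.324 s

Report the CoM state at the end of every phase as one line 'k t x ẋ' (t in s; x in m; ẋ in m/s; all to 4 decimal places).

phase 1: p=0.1584, T=0.572, ωT=1.768738, cosh=3.017000, sinh=2.846452; start (x,ẋ)=(0.132200, 0.351400) → end (x,ẋ)=(0.402828, 0.829567)
phase 2: p=0.3411, T=0.348, ωT=1.076086, cosh=1.637051, sinh=1.296124; start (x,ẋ)=(0.402828, 0.829567) → end (x,ẋ)=(0.789872, 1.605440)
phase 3: p=0.6351, T=0.324, ωT=1.001873, cosh=1.545284, sinh=1.178093; start (x,ẋ)=(0.789872, 1.605440) → end (x,ẋ)=(1.485920, 3.044678)

1 0.5720 0.4028 0.8296
2 0.9200 0.7899 1.6054
3 1.2440 1.4859 3.0447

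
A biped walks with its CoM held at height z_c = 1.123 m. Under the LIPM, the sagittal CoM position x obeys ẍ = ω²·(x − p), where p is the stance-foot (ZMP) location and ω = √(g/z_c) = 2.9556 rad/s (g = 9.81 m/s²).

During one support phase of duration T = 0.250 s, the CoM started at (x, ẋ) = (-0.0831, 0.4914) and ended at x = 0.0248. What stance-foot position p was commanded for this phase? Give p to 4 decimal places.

p = 0.0095

ωT = 2.9556·0.250 = 0.738900; cosh(ωT) = 1.285635, sinh(ωT) = 0.807996
x(T) = p + (x₀−p)·cosh(ωT) + (ẋ₀/ω)·sinh(ωT) ⇒ p·(1 − cosh) = x(T) − x₀·cosh − (ẋ₀/ω)·sinh
numerator   = 0.0248 − (-0.0831)·1.285635 − (0.4914/2.9556)·0.807996 = -0.002702
denominator = 1 − 1.285635 = -0.285635
p = -0.002702 / -0.285635 = 0.0095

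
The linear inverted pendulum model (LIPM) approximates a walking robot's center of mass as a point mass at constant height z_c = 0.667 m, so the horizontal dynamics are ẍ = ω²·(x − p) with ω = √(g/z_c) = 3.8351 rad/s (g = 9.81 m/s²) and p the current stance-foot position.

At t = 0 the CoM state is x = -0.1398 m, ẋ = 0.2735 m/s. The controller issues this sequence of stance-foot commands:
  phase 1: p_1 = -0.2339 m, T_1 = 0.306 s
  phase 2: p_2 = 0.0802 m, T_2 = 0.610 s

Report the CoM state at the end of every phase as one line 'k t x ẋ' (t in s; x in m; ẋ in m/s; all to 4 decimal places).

phase 1: p=-0.2339, T=0.306, ωT=1.173541, cosh=1.771345, sinh=1.462075; start (x,ẋ)=(-0.139800, 0.273500) → end (x,ẋ)=(0.037051, 1.012101)
phase 2: p=0.0802, T=0.610, ωT=2.339411, cosh=5.235754, sinh=5.139370; start (x,ẋ)=(0.037051, 1.012101) → end (x,ẋ)=(1.210589, 4.448654)

1 0.3060 0.0371 1.0121
2 0.9160 1.2106 4.4487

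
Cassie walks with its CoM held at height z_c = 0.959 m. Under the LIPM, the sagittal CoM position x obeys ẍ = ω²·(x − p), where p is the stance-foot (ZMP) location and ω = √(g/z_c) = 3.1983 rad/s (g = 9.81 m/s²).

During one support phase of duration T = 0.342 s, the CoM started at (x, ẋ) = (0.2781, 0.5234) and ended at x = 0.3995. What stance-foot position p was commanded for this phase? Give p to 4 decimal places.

p = 0.4227

ωT = 3.1983·0.342 = 1.093819; cosh(ωT) = 1.660294, sinh(ωT) = 1.325359
x(T) = p + (x₀−p)·cosh(ωT) + (ẋ₀/ω)·sinh(ωT) ⇒ p·(1 − cosh) = x(T) − x₀·cosh − (ẋ₀/ω)·sinh
numerator   = 0.3995 − (0.2781)·1.660294 − (0.5234/3.1983)·1.325359 = -0.279122
denominator = 1 − 1.660294 = -0.660294
p = -0.279122 / -0.660294 = 0.4227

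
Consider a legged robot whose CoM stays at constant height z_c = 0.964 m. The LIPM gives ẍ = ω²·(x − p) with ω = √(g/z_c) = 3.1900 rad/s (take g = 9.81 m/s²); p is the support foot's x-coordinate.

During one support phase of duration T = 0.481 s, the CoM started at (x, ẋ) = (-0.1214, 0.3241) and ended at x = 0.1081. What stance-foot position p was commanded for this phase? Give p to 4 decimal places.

ωT = 3.1900·0.481 = 1.534390; cosh(ωT) = 2.427041, sinh(ωT) = 2.211454
x(T) = p + (x₀−p)·cosh(ωT) + (ẋ₀/ω)·sinh(ωT) ⇒ p·(1 − cosh) = x(T) − x₀·cosh − (ẋ₀/ω)·sinh
numerator   = 0.1081 − (-0.1214)·2.427041 − (0.3241/3.1900)·2.211454 = 0.178062
denominator = 1 − 2.427041 = -1.427041
p = 0.178062 / -1.427041 = -0.1248

p = -0.1248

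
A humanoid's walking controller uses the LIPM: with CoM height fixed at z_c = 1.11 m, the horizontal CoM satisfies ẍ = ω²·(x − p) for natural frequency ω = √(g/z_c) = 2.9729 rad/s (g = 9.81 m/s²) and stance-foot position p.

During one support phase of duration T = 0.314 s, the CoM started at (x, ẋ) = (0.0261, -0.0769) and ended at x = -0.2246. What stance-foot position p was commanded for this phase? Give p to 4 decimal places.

ωT = 2.9729·0.314 = 0.933491; cosh(ωT) = 1.468275, sinh(ωT) = 1.075096
x(T) = p + (x₀−p)·cosh(ωT) + (ẋ₀/ω)·sinh(ωT) ⇒ p·(1 − cosh) = x(T) − x₀·cosh − (ẋ₀/ω)·sinh
numerator   = -0.2246 − (0.0261)·1.468275 − (-0.0769/2.9729)·1.075096 = -0.235112
denominator = 1 − 1.468275 = -0.468275
p = -0.235112 / -0.468275 = 0.5021

p = 0.5021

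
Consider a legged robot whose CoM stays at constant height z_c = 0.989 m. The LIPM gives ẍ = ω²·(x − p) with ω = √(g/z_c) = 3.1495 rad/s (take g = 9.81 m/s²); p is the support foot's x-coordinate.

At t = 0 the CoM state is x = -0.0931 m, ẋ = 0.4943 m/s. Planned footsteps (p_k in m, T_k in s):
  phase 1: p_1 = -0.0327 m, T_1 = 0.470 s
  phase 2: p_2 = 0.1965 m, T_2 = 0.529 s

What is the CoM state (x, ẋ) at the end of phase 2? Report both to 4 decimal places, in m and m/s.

phase 1: p=-0.0327, T=0.470, ωT=1.480265, cosh=2.310844, sinh=2.083266; start (x,ẋ)=(-0.093100, 0.494300) → end (x,ẋ)=(0.154684, 0.745951)
phase 2: p=0.1965, T=0.529, ωT=1.666086, cosh=2.740200, sinh=2.551214; start (x,ẋ)=(0.154684, 0.745951) → end (x,ẋ)=(0.686165, 1.708064)

x = 0.6862, ẋ = 1.7081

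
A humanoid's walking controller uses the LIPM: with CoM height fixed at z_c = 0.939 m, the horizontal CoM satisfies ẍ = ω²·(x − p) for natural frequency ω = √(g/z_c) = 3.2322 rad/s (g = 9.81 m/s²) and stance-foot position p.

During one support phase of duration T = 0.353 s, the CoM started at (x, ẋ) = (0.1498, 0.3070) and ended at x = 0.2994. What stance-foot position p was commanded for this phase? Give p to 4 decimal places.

ωT = 3.2322·0.353 = 1.140967; cosh(ωT) = 1.724651, sinh(ωT) = 1.405141
x(T) = p + (x₀−p)·cosh(ωT) + (ẋ₀/ω)·sinh(ωT) ⇒ p·(1 − cosh) = x(T) − x₀·cosh − (ẋ₀/ω)·sinh
numerator   = 0.2994 − (0.1498)·1.724651 − (0.3070/3.2322)·1.405141 = -0.092415
denominator = 1 − 1.724651 = -0.724651
p = -0.092415 / -0.724651 = 0.1275

p = 0.1275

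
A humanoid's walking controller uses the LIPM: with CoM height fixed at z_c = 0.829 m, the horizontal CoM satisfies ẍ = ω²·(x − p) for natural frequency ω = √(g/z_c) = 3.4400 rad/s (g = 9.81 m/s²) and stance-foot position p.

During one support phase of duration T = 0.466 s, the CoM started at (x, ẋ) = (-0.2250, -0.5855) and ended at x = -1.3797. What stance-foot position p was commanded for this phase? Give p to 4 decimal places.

p = 0.2477

ωT = 3.4400·0.466 = 1.603040; cosh(ωT) = 2.584698, sinh(ωT) = 2.383414
x(T) = p + (x₀−p)·cosh(ωT) + (ẋ₀/ω)·sinh(ωT) ⇒ p·(1 − cosh) = x(T) − x₀·cosh − (ẋ₀/ω)·sinh
numerator   = -1.3797 − (-0.2250)·2.584698 − (-0.5855/3.4400)·2.383414 = -0.392477
denominator = 1 − 2.584698 = -1.584698
p = -0.392477 / -1.584698 = 0.2477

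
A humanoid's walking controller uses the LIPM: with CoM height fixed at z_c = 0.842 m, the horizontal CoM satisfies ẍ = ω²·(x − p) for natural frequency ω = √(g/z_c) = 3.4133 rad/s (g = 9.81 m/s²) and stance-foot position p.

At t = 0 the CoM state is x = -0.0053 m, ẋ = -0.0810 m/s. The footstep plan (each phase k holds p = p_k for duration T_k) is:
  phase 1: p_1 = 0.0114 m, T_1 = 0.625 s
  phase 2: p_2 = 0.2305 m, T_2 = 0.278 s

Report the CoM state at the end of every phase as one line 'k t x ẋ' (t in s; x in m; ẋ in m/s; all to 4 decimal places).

1 0.6250 -0.1589 -0.5840
2 0.9030 -0.5355 -2.3263

phase 1: p=0.0114, T=0.625, ωT=2.133313, cosh=4.280616, sinh=4.162171; start (x,ẋ)=(-0.005300, -0.081000) → end (x,ẋ)=(-0.158858, -0.583982)
phase 2: p=0.2305, T=0.278, ωT=0.948897, cosh=1.485014, sinh=1.097846; start (x,ẋ)=(-0.158858, -0.583982) → end (x,ẋ)=(-0.535532, -2.326253)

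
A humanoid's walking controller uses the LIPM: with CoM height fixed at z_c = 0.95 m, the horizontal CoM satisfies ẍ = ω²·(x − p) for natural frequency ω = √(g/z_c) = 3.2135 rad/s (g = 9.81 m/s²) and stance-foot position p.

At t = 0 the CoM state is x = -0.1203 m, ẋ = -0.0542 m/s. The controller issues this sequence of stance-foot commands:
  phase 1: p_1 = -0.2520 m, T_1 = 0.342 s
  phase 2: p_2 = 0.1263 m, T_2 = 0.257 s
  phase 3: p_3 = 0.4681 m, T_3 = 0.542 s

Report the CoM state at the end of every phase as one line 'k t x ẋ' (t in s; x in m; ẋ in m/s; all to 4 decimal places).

1 0.3420 -0.0549 0.4742
2 0.5990 0.0159 0.1078
3 1.1410 -0.7692 -3.7025

phase 1: p=-0.2520, T=0.342, ωT=1.099017, cosh=1.667206, sinh=1.334008; start (x,ẋ)=(-0.120300, -0.054200) → end (x,ẋ)=(-0.054929, 0.474214)
phase 2: p=0.1263, T=0.257, ωT=0.825869, cosh=1.360860, sinh=0.923006; start (x,ẋ)=(-0.054929, 0.474214) → end (x,ẋ)=(0.015880, 0.107799)
phase 3: p=0.4681, T=0.542, ωT=1.741717, cosh=2.941177, sinh=2.765957; start (x,ẋ)=(0.015880, 0.107799) → end (x,ẋ)=(-0.769172, -3.702455)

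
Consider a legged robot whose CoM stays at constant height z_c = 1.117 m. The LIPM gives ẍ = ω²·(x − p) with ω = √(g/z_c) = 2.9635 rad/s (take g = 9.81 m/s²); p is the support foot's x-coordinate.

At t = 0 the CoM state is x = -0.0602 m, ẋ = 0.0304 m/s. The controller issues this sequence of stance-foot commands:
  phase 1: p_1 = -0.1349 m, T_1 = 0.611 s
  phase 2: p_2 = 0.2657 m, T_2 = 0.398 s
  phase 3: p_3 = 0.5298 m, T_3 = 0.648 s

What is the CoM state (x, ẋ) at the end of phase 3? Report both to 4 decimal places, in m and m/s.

x = 0.9200, ẋ = 1.3232

phase 1: p=-0.1349, T=0.611, ωT=1.810698, cosh=3.139128, sinh=2.975589; start (x,ẋ)=(-0.060200, 0.030400) → end (x,ẋ)=(0.130117, 0.754146)
phase 2: p=0.2657, T=0.398, ωT=1.179473, cosh=1.780050, sinh=1.472609; start (x,ẋ)=(0.130117, 0.754146) → end (x,ẋ)=(0.399102, 0.750722)
phase 3: p=0.5298, T=0.648, ωT=1.920348, cosh=3.484944, sinh=3.338388; start (x,ẋ)=(0.399102, 0.750722) → end (x,ẋ)=(0.920015, 1.323190)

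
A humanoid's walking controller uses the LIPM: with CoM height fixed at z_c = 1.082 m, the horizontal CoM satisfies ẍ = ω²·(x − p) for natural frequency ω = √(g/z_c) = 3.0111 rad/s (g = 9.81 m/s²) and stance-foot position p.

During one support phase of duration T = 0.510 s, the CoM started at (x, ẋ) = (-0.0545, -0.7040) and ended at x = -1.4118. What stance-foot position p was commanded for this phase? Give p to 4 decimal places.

ωT = 3.0111·0.510 = 1.535661; cosh(ωT) = 2.429854, sinh(ωT) = 2.214541
x(T) = p + (x₀−p)·cosh(ωT) + (ẋ₀/ω)·sinh(ωT) ⇒ p·(1 − cosh) = x(T) − x₀·cosh − (ẋ₀/ω)·sinh
numerator   = -1.4118 − (-0.0545)·2.429854 − (-0.7040/3.0111)·2.214541 = -0.761610
denominator = 1 − 2.429854 = -1.429854
p = -0.761610 / -1.429854 = 0.5326

p = 0.5326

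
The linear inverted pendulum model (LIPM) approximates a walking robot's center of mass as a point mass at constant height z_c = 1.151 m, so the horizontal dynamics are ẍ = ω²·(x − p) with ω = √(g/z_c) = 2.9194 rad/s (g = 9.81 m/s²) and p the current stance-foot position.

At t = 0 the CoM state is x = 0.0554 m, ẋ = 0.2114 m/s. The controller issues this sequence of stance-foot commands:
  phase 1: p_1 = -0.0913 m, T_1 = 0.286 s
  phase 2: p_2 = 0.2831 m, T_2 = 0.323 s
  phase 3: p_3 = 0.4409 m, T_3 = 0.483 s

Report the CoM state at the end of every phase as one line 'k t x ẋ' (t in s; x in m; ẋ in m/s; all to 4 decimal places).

1 0.2860 0.1773 0.6901
2 0.6090 0.3841 0.6840
3 1.0920 0.7689 1.1650

phase 1: p=-0.0913, T=0.286, ωT=0.834948, cosh=1.369296, sinh=0.935399; start (x,ẋ)=(0.055400, 0.211400) → end (x,ẋ)=(0.177310, 0.690078)
phase 2: p=0.2831, T=0.323, ωT=0.942966, cosh=1.478528, sinh=1.089058; start (x,ẋ)=(0.177310, 0.690078) → end (x,ẋ)=(0.384114, 0.683952)
phase 3: p=0.4409, T=0.483, ωT=1.410070, cosh=2.170185, sinh=1.926058; start (x,ẋ)=(0.384114, 0.683952) → end (x,ẋ)=(0.768898, 1.165000)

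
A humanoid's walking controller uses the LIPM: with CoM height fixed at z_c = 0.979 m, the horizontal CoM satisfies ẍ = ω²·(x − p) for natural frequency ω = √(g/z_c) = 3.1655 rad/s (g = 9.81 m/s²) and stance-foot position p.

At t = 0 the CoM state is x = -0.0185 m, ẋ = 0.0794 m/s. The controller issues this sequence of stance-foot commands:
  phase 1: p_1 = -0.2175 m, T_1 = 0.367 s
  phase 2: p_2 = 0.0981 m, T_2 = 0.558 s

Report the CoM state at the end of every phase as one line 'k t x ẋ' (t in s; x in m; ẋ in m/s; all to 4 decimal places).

1 0.3670 0.1677 1.0472
2 0.9250 1.2470 3.7782

phase 1: p=-0.2175, T=0.367, ωT=1.161739, cosh=1.754213, sinh=1.441271; start (x,ẋ)=(-0.018500, 0.079400) → end (x,ẋ)=(0.167740, 1.047191)
phase 2: p=0.0981, T=0.558, ωT=1.766349, cosh=3.010207, sinh=2.839251; start (x,ẋ)=(0.167740, 1.047191) → end (x,ẋ)=(1.246993, 3.778158)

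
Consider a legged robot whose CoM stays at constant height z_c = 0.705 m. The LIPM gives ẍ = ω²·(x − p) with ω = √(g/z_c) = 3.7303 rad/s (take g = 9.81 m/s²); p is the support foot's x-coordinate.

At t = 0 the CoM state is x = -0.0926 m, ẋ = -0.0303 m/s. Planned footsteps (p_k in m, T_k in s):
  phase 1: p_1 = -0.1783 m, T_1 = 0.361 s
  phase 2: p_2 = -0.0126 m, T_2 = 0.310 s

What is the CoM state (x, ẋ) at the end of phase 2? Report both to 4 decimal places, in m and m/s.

x = 0.1758, ẋ = 0.8687

phase 1: p=-0.1783, T=0.361, ωT=1.346638, cosh=2.052297, sinh=1.792183; start (x,ẋ)=(-0.092600, -0.030300) → end (x,ẋ)=(-0.016976, 0.510753)
phase 2: p=-0.0126, T=0.310, ωT=1.156393, cosh=1.746533, sinh=1.431914; start (x,ẋ)=(-0.016976, 0.510753) → end (x,ẋ)=(0.175816, 0.868675)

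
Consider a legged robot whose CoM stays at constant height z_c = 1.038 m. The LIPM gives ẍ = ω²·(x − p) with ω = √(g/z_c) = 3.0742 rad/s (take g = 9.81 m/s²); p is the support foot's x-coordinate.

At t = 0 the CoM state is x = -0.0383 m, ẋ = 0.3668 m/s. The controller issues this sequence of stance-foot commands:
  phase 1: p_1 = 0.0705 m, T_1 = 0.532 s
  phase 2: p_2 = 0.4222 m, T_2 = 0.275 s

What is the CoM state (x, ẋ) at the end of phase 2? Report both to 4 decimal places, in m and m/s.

x = -0.0096, ẋ = -0.8044

phase 1: p=0.0705, T=0.532, ωT=1.635474, cosh=2.663376, sinh=2.468516; start (x,ẋ)=(-0.038300, 0.366800) → end (x,ẋ)=(0.075257, 0.151274)
phase 2: p=0.4222, T=0.275, ωT=0.845405, cosh=1.379152, sinh=0.949769; start (x,ẋ)=(0.075257, 0.151274) → end (x,ẋ)=(-0.009551, -0.804366)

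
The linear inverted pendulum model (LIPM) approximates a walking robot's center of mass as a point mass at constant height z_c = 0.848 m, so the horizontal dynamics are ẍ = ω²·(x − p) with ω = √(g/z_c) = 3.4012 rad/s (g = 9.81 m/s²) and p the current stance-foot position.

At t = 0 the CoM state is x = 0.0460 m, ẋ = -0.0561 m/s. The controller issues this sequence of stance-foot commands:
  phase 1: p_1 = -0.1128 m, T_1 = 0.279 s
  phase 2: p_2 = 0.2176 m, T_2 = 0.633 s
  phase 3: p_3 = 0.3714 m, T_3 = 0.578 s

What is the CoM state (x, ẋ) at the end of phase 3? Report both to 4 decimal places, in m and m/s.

phase 1: p=-0.1128, T=0.279, ωT=0.948935, cosh=1.485055, sinh=1.097902; start (x,ẋ)=(0.046000, -0.056100) → end (x,ẋ)=(0.104918, 0.509677)
phase 2: p=0.2176, T=0.633, ωT=2.152960, cosh=4.363222, sinh=4.247082; start (x,ẋ)=(0.104918, 0.509677) → end (x,ẋ)=(0.362376, 0.596118)
phase 3: p=0.3714, T=0.578, ωT=1.965894, cosh=3.640661, sinh=3.500630; start (x,ẋ)=(0.362376, 0.596118) → end (x,ẋ)=(0.952092, 2.062824)

x = 0.9521, ẋ = 2.0628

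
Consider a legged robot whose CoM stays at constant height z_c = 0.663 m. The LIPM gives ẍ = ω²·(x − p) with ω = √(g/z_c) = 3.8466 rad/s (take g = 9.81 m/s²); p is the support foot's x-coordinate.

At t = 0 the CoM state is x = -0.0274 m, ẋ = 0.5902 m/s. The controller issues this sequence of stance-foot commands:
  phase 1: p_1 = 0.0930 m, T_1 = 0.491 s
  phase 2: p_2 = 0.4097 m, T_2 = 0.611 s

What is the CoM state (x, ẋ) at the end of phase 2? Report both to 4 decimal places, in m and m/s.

x = -0.1230, ẋ = -1.9177

phase 1: p=0.0930, T=0.491, ωT=1.888681, cosh=3.380956, sinh=3.229685; start (x,ẋ)=(-0.027400, 0.590200) → end (x,ẋ)=(0.181477, 0.499674)
phase 2: p=0.4097, T=0.611, ωT=2.350273, cosh=5.291886, sinh=5.196543; start (x,ẋ)=(0.181477, 0.499674) → end (x,ẋ)=(-0.122998, -1.917735)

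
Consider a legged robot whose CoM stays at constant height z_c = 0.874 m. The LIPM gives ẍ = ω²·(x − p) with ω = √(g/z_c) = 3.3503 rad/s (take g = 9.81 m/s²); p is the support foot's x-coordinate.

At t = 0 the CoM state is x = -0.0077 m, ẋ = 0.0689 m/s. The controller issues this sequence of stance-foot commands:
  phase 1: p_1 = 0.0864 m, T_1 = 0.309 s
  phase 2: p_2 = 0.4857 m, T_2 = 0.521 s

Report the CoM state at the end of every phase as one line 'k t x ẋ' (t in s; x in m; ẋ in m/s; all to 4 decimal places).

phase 1: p=0.0864, T=0.309, ωT=1.035243, cosh=1.585465, sinh=1.230325; start (x,ẋ)=(-0.007700, 0.068900) → end (x,ẋ)=(-0.037490, -0.278638)
phase 2: p=0.4857, T=0.521, ωT=1.745506, cosh=2.951679, sinh=2.777122; start (x,ẋ)=(-0.037490, -0.278638) → end (x,ẋ)=(-1.289557, -5.690311)

1 0.3090 -0.0375 -0.2786
2 0.8300 -1.2896 -5.6903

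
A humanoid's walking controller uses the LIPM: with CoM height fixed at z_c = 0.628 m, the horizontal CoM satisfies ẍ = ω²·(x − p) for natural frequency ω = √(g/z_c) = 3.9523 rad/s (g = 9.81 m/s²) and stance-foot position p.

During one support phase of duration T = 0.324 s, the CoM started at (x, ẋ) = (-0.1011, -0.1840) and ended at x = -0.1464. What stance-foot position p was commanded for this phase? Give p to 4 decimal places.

p = -0.1352

ωT = 3.9523·0.324 = 1.280545; cosh(ωT) = 1.938243, sinh(ωT) = 1.660358
x(T) = p + (x₀−p)·cosh(ωT) + (ẋ₀/ω)·sinh(ωT) ⇒ p·(1 − cosh) = x(T) − x₀·cosh − (ẋ₀/ω)·sinh
numerator   = -0.1464 − (-0.1011)·1.938243 − (-0.1840/3.9523)·1.660358 = 0.126855
denominator = 1 − 1.938243 = -0.938243
p = 0.126855 / -0.938243 = -0.1352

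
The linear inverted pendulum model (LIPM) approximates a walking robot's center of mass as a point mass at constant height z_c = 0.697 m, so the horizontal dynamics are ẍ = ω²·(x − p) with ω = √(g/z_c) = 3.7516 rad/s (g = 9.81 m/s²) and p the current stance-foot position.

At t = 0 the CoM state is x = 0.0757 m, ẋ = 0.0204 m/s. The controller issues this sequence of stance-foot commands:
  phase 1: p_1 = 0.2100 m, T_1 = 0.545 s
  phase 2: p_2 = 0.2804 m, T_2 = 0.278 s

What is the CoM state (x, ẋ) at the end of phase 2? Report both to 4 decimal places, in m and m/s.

phase 1: p=0.2100, T=0.545, ωT=2.044622, cosh=3.927833, sinh=3.798404; start (x,ẋ)=(0.075700, 0.020400) → end (x,ẋ)=(-0.296854, -1.833660)
phase 2: p=0.2804, T=0.278, ωT=1.042945, cosh=1.594988, sinh=1.242573; start (x,ẋ)=(-0.296854, -1.833660) → end (x,ẋ)=(-1.247641, -5.615611)

x = -1.2476, ẋ = -5.6156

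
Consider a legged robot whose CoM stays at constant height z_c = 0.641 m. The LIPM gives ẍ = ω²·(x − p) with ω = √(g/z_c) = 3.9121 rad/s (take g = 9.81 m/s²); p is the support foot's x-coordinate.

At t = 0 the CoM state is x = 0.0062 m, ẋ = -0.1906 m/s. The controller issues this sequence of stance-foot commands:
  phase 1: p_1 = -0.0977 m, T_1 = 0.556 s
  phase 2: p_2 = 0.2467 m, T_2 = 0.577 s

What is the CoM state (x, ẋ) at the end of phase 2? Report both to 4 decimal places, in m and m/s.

phase 1: p=-0.0977, T=0.556, ωT=2.175128, cosh=4.458451, sinh=4.344857; start (x,ẋ)=(0.006200, -0.190600) → end (x,ẋ)=(0.153849, 0.916261)
phase 2: p=0.2467, T=0.577, ωT=2.257282, cosh=4.830855, sinh=4.726220; start (x,ẋ)=(0.153849, 0.916261) → end (x,ẋ)=(0.905088, 2.709558)

x = 0.9051, ẋ = 2.7096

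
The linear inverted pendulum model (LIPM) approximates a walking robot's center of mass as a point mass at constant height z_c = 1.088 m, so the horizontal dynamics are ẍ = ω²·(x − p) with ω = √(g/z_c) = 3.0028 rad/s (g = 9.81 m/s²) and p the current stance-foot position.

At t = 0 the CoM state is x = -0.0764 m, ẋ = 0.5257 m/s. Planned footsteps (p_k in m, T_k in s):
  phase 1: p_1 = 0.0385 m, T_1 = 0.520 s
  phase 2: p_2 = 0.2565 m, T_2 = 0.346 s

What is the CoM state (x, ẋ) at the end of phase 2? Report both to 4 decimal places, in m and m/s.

phase 1: p=0.0385, T=0.520, ωT=1.561456, cosh=2.487793, sinh=2.277962; start (x,ẋ)=(-0.076400, 0.525700) → end (x,ẋ)=(0.151455, 0.521886)
phase 2: p=0.2565, T=0.346, ωT=1.038969, cosh=1.590060, sinh=1.236241; start (x,ẋ)=(0.151455, 0.521886) → end (x,ẋ)=(0.304331, 0.439885)

x = 0.3043, ẋ = 0.4399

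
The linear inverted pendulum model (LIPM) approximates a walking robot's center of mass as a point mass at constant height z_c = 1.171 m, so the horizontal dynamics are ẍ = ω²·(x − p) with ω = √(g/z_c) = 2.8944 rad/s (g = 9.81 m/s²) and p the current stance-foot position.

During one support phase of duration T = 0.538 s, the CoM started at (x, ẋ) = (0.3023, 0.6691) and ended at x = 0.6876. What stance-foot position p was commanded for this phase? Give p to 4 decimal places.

ωT = 2.8944·0.538 = 1.557187; cosh(ωT) = 2.478091, sinh(ωT) = 2.267363
x(T) = p + (x₀−p)·cosh(ωT) + (ẋ₀/ω)·sinh(ωT) ⇒ p·(1 − cosh) = x(T) − x₀·cosh − (ẋ₀/ω)·sinh
numerator   = 0.6876 − (0.3023)·2.478091 − (0.6691/2.8944)·2.267363 = -0.585675
denominator = 1 − 2.478091 = -1.478091
p = -0.585675 / -1.478091 = 0.3962

p = 0.3962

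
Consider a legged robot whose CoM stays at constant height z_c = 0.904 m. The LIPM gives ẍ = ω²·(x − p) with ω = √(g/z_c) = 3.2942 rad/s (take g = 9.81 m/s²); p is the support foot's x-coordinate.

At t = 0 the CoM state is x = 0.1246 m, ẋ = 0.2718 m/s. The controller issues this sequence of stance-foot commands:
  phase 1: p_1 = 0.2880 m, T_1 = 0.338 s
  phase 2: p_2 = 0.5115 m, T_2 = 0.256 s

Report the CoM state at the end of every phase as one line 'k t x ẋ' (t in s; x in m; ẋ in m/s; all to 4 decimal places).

1 0.3380 0.1245 -0.2727
2 0.5940 -0.0999 -1.5827

phase 1: p=0.2880, T=0.338, ωT=1.113440, cosh=1.686620, sinh=1.358193; start (x,ẋ)=(0.124600, 0.271800) → end (x,ẋ)=(0.124469, -0.272654)
phase 2: p=0.5115, T=0.256, ωT=0.843315, cosh=1.377170, sinh=0.946889; start (x,ẋ)=(0.124469, -0.272654) → end (x,ẋ)=(-0.099880, -1.582734)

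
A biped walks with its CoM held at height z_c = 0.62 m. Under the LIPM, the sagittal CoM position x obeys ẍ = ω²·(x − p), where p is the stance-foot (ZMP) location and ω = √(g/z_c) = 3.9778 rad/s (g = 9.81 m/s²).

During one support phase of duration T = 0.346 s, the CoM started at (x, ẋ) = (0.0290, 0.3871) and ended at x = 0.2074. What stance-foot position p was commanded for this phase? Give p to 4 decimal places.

ωT = 3.9778·0.346 = 1.376319; cosh(ωT) = 2.106401, sinh(ωT) = 1.853895
x(T) = p + (x₀−p)·cosh(ωT) + (ẋ₀/ω)·sinh(ωT) ⇒ p·(1 − cosh) = x(T) − x₀·cosh − (ẋ₀/ω)·sinh
numerator   = 0.2074 − (0.0290)·2.106401 − (0.3871/3.9778)·1.853895 = -0.034098
denominator = 1 − 2.106401 = -1.106401
p = -0.034098 / -1.106401 = 0.0308

p = 0.0308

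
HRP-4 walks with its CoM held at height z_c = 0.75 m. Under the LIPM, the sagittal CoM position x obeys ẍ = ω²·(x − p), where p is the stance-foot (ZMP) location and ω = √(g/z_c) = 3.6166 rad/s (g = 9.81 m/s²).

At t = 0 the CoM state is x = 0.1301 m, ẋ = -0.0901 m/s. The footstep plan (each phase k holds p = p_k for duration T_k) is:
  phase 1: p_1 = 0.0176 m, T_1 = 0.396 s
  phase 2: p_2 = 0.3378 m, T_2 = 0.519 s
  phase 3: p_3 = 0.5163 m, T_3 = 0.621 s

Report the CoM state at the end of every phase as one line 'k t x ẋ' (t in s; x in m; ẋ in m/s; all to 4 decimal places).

phase 1: p=0.0176, T=0.396, ωT=1.432174, cosh=2.213291, sinh=1.974501; start (x,ẋ)=(0.130100, -0.090100) → end (x,ẋ)=(0.217405, 0.603943)
phase 2: p=0.3378, T=0.519, ωT=1.877015, cosh=3.343510, sinh=3.190464; start (x,ẋ)=(0.217405, 0.603943) → end (x,ẋ)=(0.468039, 0.630092)
phase 3: p=0.5163, T=0.621, ωT=2.245909, cosh=4.777414, sinh=4.671583; start (x,ẋ)=(0.468039, 0.630092) → end (x,ẋ)=(1.099628, 2.194819)

1 0.3960 0.2174 0.6039
2 0.9150 0.4680 0.6301
3 1.5360 1.0996 2.1948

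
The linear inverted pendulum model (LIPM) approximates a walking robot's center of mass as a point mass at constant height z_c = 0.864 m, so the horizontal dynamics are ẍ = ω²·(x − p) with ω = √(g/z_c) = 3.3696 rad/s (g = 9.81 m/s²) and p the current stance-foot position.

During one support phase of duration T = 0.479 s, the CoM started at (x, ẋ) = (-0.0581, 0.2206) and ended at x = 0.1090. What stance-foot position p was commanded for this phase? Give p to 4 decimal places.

p = -0.0638

ωT = 3.3696·0.479 = 1.614038; cosh(ωT) = 2.611069, sinh(ωT) = 2.411987
x(T) = p + (x₀−p)·cosh(ωT) + (ẋ₀/ω)·sinh(ωT) ⇒ p·(1 − cosh) = x(T) − x₀·cosh − (ẋ₀/ω)·sinh
numerator   = 0.1090 − (-0.0581)·2.611069 − (0.2206/3.3696)·2.411987 = 0.102796
denominator = 1 − 2.611069 = -1.611069
p = 0.102796 / -1.611069 = -0.0638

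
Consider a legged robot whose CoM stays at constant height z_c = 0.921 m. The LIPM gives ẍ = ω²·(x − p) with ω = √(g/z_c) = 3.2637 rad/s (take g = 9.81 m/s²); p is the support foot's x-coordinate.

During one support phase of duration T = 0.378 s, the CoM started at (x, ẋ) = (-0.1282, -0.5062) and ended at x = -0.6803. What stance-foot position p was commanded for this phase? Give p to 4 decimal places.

p = 0.2293

ωT = 3.2637·0.378 = 1.233679; cosh(ωT) = 1.862529, sinh(ωT) = 1.571309
x(T) = p + (x₀−p)·cosh(ωT) + (ẋ₀/ω)·sinh(ωT) ⇒ p·(1 − cosh) = x(T) − x₀·cosh − (ẋ₀/ω)·sinh
numerator   = -0.6803 − (-0.1282)·1.862529 − (-0.5062/3.2637)·1.571309 = -0.197814
denominator = 1 − 1.862529 = -0.862529
p = -0.197814 / -0.862529 = 0.2293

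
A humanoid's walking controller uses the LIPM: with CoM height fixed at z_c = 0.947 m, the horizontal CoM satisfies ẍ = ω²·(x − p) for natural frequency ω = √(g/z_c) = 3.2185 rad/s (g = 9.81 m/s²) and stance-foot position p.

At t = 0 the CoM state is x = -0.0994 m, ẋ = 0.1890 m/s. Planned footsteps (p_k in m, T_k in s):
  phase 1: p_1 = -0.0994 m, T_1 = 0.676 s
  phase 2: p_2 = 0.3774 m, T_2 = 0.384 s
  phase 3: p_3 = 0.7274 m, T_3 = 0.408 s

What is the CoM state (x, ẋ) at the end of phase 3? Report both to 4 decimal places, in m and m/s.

x = 0.2696, ẋ = -1.0487

phase 1: p=-0.0994, T=0.676, ωT=2.175706, cosh=4.460965, sinh=4.347437; start (x,ẋ)=(-0.099400, 0.189000) → end (x,ẋ)=(0.155895, 0.843122)
phase 2: p=0.3774, T=0.384, ωT=1.235904, cosh=1.866030, sinh=1.575458; start (x,ẋ)=(0.155895, 0.843122) → end (x,ẋ)=(0.376773, 0.450124)
phase 3: p=0.7274, T=0.408, ωT=1.313148, cosh=1.993416, sinh=1.724444; start (x,ẋ)=(0.376773, 0.450124) → end (x,ẋ)=(0.269627, -1.048738)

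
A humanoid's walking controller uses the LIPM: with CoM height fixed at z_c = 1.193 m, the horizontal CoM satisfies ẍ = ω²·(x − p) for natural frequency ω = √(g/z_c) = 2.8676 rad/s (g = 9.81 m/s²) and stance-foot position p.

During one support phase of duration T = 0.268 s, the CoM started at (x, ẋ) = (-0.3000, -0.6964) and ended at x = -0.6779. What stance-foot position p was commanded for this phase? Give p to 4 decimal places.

ωT = 2.8676·0.268 = 0.768517; cosh(ωT) = 1.310133, sinh(ωT) = 0.846432
x(T) = p + (x₀−p)·cosh(ωT) + (ẋ₀/ω)·sinh(ωT) ⇒ p·(1 − cosh) = x(T) − x₀·cosh − (ẋ₀/ω)·sinh
numerator   = -0.6779 − (-0.3000)·1.310133 − (-0.6964/2.8676)·0.846432 = -0.079303
denominator = 1 − 1.310133 = -0.310133
p = -0.079303 / -0.310133 = 0.2557

p = 0.2557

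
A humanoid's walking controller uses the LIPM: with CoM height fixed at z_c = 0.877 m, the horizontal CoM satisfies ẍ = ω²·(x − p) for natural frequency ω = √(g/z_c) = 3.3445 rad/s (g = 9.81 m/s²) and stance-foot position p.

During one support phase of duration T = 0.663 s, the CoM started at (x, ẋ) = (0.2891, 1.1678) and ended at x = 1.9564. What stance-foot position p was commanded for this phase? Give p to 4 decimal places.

p = 0.2663

ωT = 3.3445·0.663 = 2.217404; cosh(ωT) = 4.646173, sinh(ωT) = 4.537282
x(T) = p + (x₀−p)·cosh(ωT) + (ẋ₀/ω)·sinh(ωT) ⇒ p·(1 − cosh) = x(T) − x₀·cosh − (ẋ₀/ω)·sinh
numerator   = 1.9564 − (0.2891)·4.646173 − (1.1678/3.3445)·4.537282 = -0.971093
denominator = 1 − 4.646173 = -3.646173
p = -0.971093 / -3.646173 = 0.2663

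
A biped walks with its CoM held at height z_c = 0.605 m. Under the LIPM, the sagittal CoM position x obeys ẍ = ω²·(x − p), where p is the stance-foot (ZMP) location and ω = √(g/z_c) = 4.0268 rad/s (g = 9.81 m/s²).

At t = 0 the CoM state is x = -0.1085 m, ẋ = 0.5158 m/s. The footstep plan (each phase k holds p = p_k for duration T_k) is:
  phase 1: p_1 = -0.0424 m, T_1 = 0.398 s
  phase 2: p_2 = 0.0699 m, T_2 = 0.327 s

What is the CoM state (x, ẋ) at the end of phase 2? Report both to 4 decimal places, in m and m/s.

phase 1: p=-0.0424, T=0.398, ωT=1.602666, cosh=2.583808, sinh=2.382449; start (x,ẋ)=(-0.108500, 0.515800) → end (x,ẋ)=(0.091982, 0.698588)
phase 2: p=0.0699, T=0.327, ωT=1.316764, cosh=1.999664, sinh=1.731662; start (x,ẋ)=(0.091982, 0.698588) → end (x,ẋ)=(0.414474, 1.550923)

x = 0.4145, ẋ = 1.5509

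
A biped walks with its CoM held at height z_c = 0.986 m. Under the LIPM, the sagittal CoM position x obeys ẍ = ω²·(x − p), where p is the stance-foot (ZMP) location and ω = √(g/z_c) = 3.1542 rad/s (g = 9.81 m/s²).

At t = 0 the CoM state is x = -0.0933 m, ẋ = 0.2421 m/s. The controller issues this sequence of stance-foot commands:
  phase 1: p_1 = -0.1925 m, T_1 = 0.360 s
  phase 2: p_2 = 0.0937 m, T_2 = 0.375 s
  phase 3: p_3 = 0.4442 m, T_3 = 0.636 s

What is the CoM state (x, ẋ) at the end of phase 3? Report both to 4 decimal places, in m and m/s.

x = 2.2843, ẋ = 5.9892

phase 1: p=-0.1925, T=0.360, ωT=1.135512, cosh=1.717012, sinh=1.395755; start (x,ẋ)=(-0.093300, 0.242100) → end (x,ẋ)=(0.084958, 0.852416)
phase 2: p=0.0937, T=0.375, ωT=1.182825, cosh=1.784996, sinh=1.478584; start (x,ẋ)=(0.084958, 0.852416) → end (x,ẋ)=(0.477681, 1.480790)
phase 3: p=0.4442, T=0.636, ωT=2.006071, cosh=3.784285, sinh=3.649768; start (x,ẋ)=(0.477681, 1.480790) → end (x,ẋ)=(2.284343, 5.989165)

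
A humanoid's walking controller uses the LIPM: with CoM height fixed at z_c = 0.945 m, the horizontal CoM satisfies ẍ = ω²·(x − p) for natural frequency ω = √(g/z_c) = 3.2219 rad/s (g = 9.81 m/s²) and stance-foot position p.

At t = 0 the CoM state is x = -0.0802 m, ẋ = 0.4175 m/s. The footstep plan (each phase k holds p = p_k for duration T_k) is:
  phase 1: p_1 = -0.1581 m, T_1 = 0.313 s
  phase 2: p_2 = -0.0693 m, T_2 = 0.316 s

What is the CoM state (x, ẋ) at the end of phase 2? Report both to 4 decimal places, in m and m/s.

x = 0.5755, ẋ = 2.2029

phase 1: p=-0.1581, T=0.313, ωT=1.008455, cosh=1.553072, sinh=1.188290; start (x,ẋ)=(-0.080200, 0.417500) → end (x,ẋ)=(0.116865, 0.946652)
phase 2: p=-0.0693, T=0.316, ωT=1.018120, cosh=1.564630, sinh=1.203357; start (x,ẋ)=(0.116865, 0.946652) → end (x,ẋ)=(0.575547, 2.202940)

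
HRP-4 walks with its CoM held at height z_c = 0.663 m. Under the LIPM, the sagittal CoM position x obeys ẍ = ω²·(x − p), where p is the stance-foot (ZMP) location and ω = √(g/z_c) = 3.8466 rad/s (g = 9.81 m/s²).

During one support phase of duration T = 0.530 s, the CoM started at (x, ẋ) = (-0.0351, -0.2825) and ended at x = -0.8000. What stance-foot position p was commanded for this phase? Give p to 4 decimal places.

p = 0.1327

ωT = 3.8466·0.530 = 2.038698; cosh(ωT) = 3.905400, sinh(ωT) = 3.775202
x(T) = p + (x₀−p)·cosh(ωT) + (ẋ₀/ω)·sinh(ωT) ⇒ p·(1 − cosh) = x(T) − x₀·cosh − (ẋ₀/ω)·sinh
numerator   = -0.8000 − (-0.0351)·3.905400 − (-0.2825/3.8466)·3.775202 = -0.385664
denominator = 1 − 3.905400 = -2.905400
p = -0.385664 / -2.905400 = 0.1327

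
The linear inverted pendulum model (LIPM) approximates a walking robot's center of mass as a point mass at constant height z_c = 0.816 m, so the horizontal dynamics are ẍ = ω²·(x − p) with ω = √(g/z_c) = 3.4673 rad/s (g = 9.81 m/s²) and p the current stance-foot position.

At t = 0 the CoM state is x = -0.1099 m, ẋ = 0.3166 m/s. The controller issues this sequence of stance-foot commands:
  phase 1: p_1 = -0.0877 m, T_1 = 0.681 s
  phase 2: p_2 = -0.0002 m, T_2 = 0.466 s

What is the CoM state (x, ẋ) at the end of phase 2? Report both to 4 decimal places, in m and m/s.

phase 1: p=-0.0877, T=0.681, ωT=2.361231, cosh=5.349152, sinh=5.254848; start (x,ẋ)=(-0.109900, 0.316600) → end (x,ẋ)=(0.273370, 1.289055)
phase 2: p=-0.0002, T=0.466, ωT=1.615762, cosh=2.615229, sinh=2.416490; start (x,ẋ)=(0.273370, 1.289055) → end (x,ẋ)=(1.613639, 5.663336)

x = 1.6136, ẋ = 5.6633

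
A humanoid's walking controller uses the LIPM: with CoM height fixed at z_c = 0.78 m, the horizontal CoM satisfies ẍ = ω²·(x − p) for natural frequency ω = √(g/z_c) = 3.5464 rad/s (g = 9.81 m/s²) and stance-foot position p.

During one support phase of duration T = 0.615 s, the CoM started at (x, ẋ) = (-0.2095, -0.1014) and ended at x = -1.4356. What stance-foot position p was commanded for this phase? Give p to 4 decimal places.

p = 0.1065

ωT = 3.5464·0.615 = 2.181036; cosh(ωT) = 4.484200, sinh(ωT) = 4.371276
x(T) = p + (x₀−p)·cosh(ωT) + (ẋ₀/ω)·sinh(ωT) ⇒ p·(1 − cosh) = x(T) − x₀·cosh − (ẋ₀/ω)·sinh
numerator   = -1.4356 − (-0.2095)·4.484200 − (-0.1014/3.5464)·4.371276 = -0.371175
denominator = 1 − 4.484200 = -3.484200
p = -0.371175 / -3.484200 = 0.1065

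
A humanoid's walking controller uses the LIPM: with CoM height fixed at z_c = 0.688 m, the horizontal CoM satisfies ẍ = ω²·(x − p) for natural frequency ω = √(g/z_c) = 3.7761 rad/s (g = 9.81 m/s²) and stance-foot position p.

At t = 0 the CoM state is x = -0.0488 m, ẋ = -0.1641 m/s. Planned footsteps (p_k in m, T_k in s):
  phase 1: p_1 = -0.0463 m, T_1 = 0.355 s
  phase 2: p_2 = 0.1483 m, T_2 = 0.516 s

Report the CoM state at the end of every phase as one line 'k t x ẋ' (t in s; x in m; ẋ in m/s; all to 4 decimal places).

1 0.3550 -0.1287 -0.3518
2 0.8710 -1.1638 -4.8558

phase 1: p=-0.0463, T=0.355, ωT=1.340515, cosh=2.041362, sinh=1.779651; start (x,ẋ)=(-0.048800, -0.164100) → end (x,ẋ)=(-0.128743, -0.351788)
phase 2: p=0.1483, T=0.516, ωT=1.948468, cosh=3.580209, sinh=3.437716; start (x,ẋ)=(-0.128743, -0.351788) → end (x,ẋ)=(-1.163834, -4.855809)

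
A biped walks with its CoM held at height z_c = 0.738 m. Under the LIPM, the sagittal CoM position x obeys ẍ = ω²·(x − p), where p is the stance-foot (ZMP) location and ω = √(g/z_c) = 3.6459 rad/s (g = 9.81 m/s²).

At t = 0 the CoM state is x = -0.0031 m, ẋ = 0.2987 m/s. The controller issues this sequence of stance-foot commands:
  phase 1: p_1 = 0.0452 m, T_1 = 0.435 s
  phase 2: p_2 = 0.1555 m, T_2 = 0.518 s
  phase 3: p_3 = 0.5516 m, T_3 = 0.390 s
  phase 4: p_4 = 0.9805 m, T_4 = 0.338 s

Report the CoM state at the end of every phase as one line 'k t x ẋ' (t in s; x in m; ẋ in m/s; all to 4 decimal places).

1 0.4350 0.1140 0.3480
2 0.9530 0.3234 0.6877
3 1.3430 0.4193 -0.1157
4 1.6810 -0.1133 -3.4251

phase 1: p=0.0452, T=0.435, ωT=1.585967, cosh=2.544380, sinh=2.339630; start (x,ẋ)=(-0.003100, 0.298700) → end (x,ẋ)=(0.113987, 0.348004)
phase 2: p=0.1555, T=0.518, ωT=1.888576, cosh=3.380619, sinh=3.229332; start (x,ẋ)=(0.113987, 0.348004) → end (x,ẋ)=(0.323402, 0.687702)
phase 3: p=0.5516, T=0.390, ωT=1.421901, cosh=2.193124, sinh=1.951869; start (x,ẋ)=(0.323402, 0.687702) → end (x,ẋ)=(0.419303, -0.115711)
phase 4: p=0.9805, T=0.338, ωT=1.232314, cosh=1.860387, sinh=1.568770; start (x,ẋ)=(0.419303, -0.115711) → end (x,ẋ)=(-0.113333, -3.425080)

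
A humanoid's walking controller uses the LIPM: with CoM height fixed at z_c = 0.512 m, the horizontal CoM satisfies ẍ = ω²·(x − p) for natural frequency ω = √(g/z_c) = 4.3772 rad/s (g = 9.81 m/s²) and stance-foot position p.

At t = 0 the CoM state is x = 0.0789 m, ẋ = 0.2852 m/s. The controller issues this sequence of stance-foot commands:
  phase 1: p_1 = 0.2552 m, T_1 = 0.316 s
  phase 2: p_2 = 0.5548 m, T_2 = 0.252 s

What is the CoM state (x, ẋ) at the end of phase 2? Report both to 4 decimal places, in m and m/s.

x = -0.6241, ẋ = -4.6372

phase 1: p=0.2552, T=0.316, ωT=1.383195, cosh=2.119199, sinh=1.868423; start (x,ẋ)=(0.078900, 0.285200) → end (x,ẋ)=(0.003324, -0.837467)
phase 2: p=0.5548, T=0.252, ωT=1.103054, cosh=1.672606, sinh=1.340750; start (x,ẋ)=(0.003324, -0.837467) → end (x,ẋ)=(-0.624121, -4.637218)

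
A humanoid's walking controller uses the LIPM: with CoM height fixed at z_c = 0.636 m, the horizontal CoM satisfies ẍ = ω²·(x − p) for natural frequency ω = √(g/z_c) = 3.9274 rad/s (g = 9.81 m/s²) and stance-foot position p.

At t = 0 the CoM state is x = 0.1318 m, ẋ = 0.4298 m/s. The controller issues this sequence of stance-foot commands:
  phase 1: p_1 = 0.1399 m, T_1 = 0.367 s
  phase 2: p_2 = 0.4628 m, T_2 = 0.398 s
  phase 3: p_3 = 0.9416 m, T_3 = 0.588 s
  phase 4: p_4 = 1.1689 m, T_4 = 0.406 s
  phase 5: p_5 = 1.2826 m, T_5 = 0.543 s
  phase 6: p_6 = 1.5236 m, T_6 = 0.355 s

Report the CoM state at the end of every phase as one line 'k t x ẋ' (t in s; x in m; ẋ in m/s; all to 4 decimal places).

1 0.3670 0.3401 0.8956
2 0.7650 0.6776 1.1322
3 1.3530 1.0364 0.5879
4 1.7590 1.1828 0.2794
5 2.3020 1.1513 -0.4360
6 2.6570 0.5169 -3.6992

phase 1: p=0.1399, T=0.367, ωT=1.441356, cosh=2.231514, sinh=1.994908; start (x,ẋ)=(0.131800, 0.429800) → end (x,ẋ)=(0.340140, 0.895643)
phase 2: p=0.4628, T=0.398, ωT=1.563105, cosh=2.491553, sinh=2.282068; start (x,ẋ)=(0.340140, 0.895643) → end (x,ẋ)=(0.677611, 1.132190)
phase 3: p=0.9416, T=0.588, ωT=2.309311, cosh=5.083409, sinh=4.984079; start (x,ẋ)=(0.677611, 1.132190) → end (x,ẋ)=(1.036447, 0.587948)
phase 4: p=1.1689, T=0.406, ωT=1.594524, cosh=2.564495, sinh=2.361490; start (x,ẋ)=(1.036447, 0.587948) → end (x,ẋ)=(1.182751, 0.279355)
phase 5: p=1.2826, T=0.543, ωT=2.132578, cosh=4.277561, sinh=4.159029; start (x,ẋ)=(1.182751, 0.279355) → end (x,ẋ)=(1.151320, -0.435996)
phase 6: p=1.5236, T=0.355, ωT=1.394227, cosh=2.139941, sinh=1.891916; start (x,ẋ)=(1.151320, -0.435996) → end (x,ẋ)=(0.516913, -3.699166)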